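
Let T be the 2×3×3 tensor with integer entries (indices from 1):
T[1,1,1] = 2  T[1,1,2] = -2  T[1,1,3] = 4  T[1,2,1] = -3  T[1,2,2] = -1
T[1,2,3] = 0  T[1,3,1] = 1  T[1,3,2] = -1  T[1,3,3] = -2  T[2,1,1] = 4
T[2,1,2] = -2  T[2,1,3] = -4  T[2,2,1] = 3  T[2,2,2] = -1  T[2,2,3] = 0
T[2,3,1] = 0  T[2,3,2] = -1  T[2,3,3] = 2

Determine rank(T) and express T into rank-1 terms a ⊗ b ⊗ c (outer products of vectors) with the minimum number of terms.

rank(T) = 3

Lower bound: the mode-3 unfolding of T (rows indexed by k, columns by (i,j) = (1,1), (1,2), (1,3), (2,1), (2,2), (2,3)) is [[2, -3, 1, 4, 3, 0], [-2, -1, -1, -2, -1, -1], [4, 0, -2, -4, 0, 2]].
There the 3×3 minor on rows k ∈ {1, 2, 3}, columns (i,j) ∈ {(1,1), (1,2), (1,3)} is det [[2, -3, 1], [-2, -1, -1], [4, 0, -2]] = 32 ≠ 0, so this unfolding has rank ≥ 3; CP rank is at least every unfolding rank, so rank(T) ≥ 3. (Flattening ranks never certify an upper bound on CP rank; for that we must actually write T with 3 rank-1 terms.)
Upper bound: T is a sum of 3 rank-1 terms, T = [1, -1] ⊗ [2, 0, -1] ⊗ [-2, 0, 2] + [1, 1] ⊗ [2, 1, 1] ⊗ [1, -1, 0] + [2, -1] ⊗ [2, -2, -1] ⊗ [1, 0, 0] (written with every a and b primitive with positive leading entry and the scale carried by c; CP decompositions are not unique, and this one is verified by expanding entrywise), so rank(T) ≤ 3.
These bounds meet, so rank(T) = 3.
Check entry T[1,1,2] = -2: (1)·(2)·(0) + (1)·(2)·(-1) + (2)·(2)·(0) = -2.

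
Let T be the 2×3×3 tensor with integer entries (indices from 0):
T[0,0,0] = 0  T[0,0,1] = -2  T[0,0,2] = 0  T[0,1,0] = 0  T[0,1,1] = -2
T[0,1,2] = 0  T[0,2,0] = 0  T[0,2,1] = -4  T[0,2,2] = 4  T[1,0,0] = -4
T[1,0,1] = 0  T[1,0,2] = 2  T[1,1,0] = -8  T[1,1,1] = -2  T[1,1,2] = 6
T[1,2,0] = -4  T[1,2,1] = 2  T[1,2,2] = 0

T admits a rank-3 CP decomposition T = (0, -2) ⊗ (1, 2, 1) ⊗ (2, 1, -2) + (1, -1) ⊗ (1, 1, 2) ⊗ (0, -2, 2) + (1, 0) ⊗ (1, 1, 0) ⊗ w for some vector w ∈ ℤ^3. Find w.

w = (0, 0, -2)

Subtract the known terms from T to get the rank-1 residual R = (1, 0) ⊗ (1, 1, 0) ⊗ w, so R[i,j,k] = a[i]·b[j]·w[k]. Pick indices with nonzero a[0]·b[0] = (1)·(1) = 1. Only the fibre through (0,0,·) is needed: R[0,0,:] = T[0,0,:] − Σₗ aₗ[0]bₗ[0]cₗ = [0, -2, 0] − (0)·(1)·(2, 1, -2) − (1)·(1)·(0, -2, 2) = [0, 0, -2]. Then w[k] = R[0,0,k] / 1 for each k, giving w = [0, 0, -2] / 1 = (0, 0, -2).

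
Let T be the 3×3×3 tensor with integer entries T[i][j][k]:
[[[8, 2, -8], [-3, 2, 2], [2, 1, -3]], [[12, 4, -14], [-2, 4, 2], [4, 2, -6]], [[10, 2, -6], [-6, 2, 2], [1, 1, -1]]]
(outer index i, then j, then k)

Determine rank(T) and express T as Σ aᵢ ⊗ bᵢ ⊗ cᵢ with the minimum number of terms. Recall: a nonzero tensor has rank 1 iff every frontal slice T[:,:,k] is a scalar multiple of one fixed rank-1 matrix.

Lower bound: the mode-1 unfolding of T (rows indexed by i, columns by (j,k) = (0,0), (0,1), (0,2), (1,0), (1,1), (1,2), (2,0), (2,1), (2,2)) is [[8, 2, -8, -3, 2, 2, 2, 1, -3], [12, 4, -14, -2, 4, 2, 4, 2, -6], [10, 2, -6, -6, 2, 2, 1, 1, -1]].
There the 3×3 minor on rows i ∈ {0, 1, 2}, columns (j,k) ∈ {(0,0), (0,1), (0,2)} is det [[8, 2, -8], [12, 4, -14], [10, 2, -6]] = 24 ≠ 0, so this unfolding has rank ≥ 3; CP rank is at least every unfolding rank, so rank(T) ≥ 3. (Flattening ranks never certify an upper bound on CP rank; for that we must actually write T with 3 rank-1 terms.)
Upper bound: T is a sum of 3 rank-1 terms, T = (1, 1, 2) ⊗ (1, -1, 0) ⊗ (4, 0, -2) + (1, 2, 0) ⊗ (2, -1, 1) ⊗ (1, 0, -2) + (1, 2, 1) ⊗ (2, 2, 1) ⊗ (1, 1, -1) (one valid choice — decompositions are not unique — normalised so each a, b is primitive with positive first nonzero entry; check it by expanding all entries), so rank(T) ≤ 3.
These bounds meet, so rank(T) = 3.
Check entry T[1,1,1] = 4: (1)·(-1)·(0) + (2)·(-1)·(0) + (2)·(2)·(1) = 4.

rank(T) = 3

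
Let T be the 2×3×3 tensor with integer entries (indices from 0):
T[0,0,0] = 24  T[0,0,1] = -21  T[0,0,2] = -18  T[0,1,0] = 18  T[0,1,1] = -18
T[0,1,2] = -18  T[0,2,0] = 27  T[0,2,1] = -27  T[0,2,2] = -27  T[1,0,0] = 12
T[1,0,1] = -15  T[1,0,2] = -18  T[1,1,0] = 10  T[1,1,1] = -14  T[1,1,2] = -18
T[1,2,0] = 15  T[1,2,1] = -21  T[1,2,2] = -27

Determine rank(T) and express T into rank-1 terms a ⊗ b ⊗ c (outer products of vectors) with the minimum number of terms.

rank(T) = 2

Lower bound: the mode-1 unfolding of T (rows indexed by i, columns by (j,k) = (0,0), (0,1), (0,2), (1,0), (1,1), (1,2), (2,0), (2,1), (2,2)) is [[24, -21, -18, 18, -18, -18, 27, -27, -27], [12, -15, -18, 10, -14, -18, 15, -21, -27]].
There the 2×2 minor on rows i ∈ {0, 1}, columns (j,k) ∈ {(0,0), (0,1)} is det [[24, -21], [12, -15]] = -108 ≠ 0, so this unfolding has rank ≥ 2; CP rank is at least every unfolding rank, so rank(T) ≥ 2. (This is only a lower bound: in general the CP rank may exceed every unfolding rank, so we still need to exhibit 2 rank-1 terms summing to T.)
Upper bound — finding two terms. Write S_k = T[:,:,k] for the frontal slices: S₀ = [[24, 18, 27], [12, 10, 15]], S₁ = [[-21, -18, -27], [-15, -14, -21]], S₂ = [[-18, -18, -27], [-18, -18, -27]].
If T = a₁ ⊗ b₁ ⊗ c₁ + a₂ ⊗ b₂ ⊗ c₂ then each S_k = c₁[k]·a₁b₁ᵀ + c₂[k]·a₂b₂ᵀ. S₀ and S₁ are linearly independent, so a₁b₁ᵀ and a₂b₂ᵀ must span the same plane of matrices: they are the rank-1 matrices of the form x·S₀ + y·S₁.
The 2×2 minor of x·S₀ + y·S₁ on rows {0,1}, columns {0,1} is 24·x² − 60·xy + 24·y² = 12·(x − 2·y)(2·x − y), vanishing at (x:y) = (2:1) and (1:2).
M₁ = 2·S₀ + S₁ = [[27, 18, 27], [9, 6, 9]] = 3·[3, 1][3, 2, 3]ᵀ and M₂ = S₀ + 2·S₁ = [[-18, -18, -27], [-18, -18, -27]] = (-9)·[1, 1][2, 2, 3]ᵀ, so take a₁ = [3, 1], b₁ = [3, 2, 3], a₂ = [1, 1], b₂ = [2, 2, 3].
Each slice is an integer combination of E₁ = a₁b₁ᵀ and E₂ = a₂b₂ᵀ: S₀ = 2·E₁ + 3·E₂, S₁ = −E₁ − 6·E₂, S₂ = −9·E₂; reading off coefficients, c₁ = [2, -1, 0] and c₂ = [3, -6, -9].
Hence T = [3, 1] ⊗ [3, 2, 3] ⊗ [2, -1, 0] + [1, 1] ⊗ [2, 2, 3] ⊗ [3, -6, -9], so rank(T) ≤ 2.
These bounds meet, so rank(T) = 2.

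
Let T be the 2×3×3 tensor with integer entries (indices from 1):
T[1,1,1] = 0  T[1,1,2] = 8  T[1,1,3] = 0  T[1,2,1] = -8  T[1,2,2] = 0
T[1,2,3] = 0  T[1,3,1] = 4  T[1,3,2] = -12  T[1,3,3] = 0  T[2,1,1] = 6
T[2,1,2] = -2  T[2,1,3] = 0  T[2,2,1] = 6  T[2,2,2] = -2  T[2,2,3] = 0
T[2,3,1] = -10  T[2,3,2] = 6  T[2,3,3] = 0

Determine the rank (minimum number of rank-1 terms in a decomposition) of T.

3

Lower bound: in the mode-2 unfolding of T (rows indexed by j, columns by (i,k)) the 3×3 minor on rows j ∈ {1, 2, 3}, columns (i,k) ∈ {(1,1), (1,2), (2,1)} is det [[0, 8, 6], [-8, 0, 6], [4, -12, -10]] = 128 ≠ 0, so that unfolding has rank ≥ 3 and hence rank(T) ≥ 3 (CP rank is at least every unfolding rank, though it can be larger).
Upper bound: T is a sum of 3 rank-1 terms, T = [0, 1] (x) [1, 1, -1] (x) [2, 2, 0] + [1, -1] (x) [1, 1, -2] (x) [-4, 4, 0] + [1, 0] (x) [1, -1, -1] (x) [4, 4, 0] (written with every a and b primitive with positive leading entry and the scale carried by c; CP decompositions are not unique, and this one is verified by expanding entrywise), so rank(T) ≤ 3.
These bounds meet, so rank(T) = 3.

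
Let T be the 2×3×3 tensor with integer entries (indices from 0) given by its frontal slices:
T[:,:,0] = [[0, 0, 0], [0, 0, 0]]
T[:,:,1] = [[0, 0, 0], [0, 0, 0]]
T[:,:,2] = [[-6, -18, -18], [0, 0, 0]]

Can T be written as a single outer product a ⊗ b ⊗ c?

If T = a ⊗ b ⊗ c then every fibre of T is a multiple of the corresponding factor, so read the factors off the fibres through the nonzero entry T[0,0,2] = -6.
The mode-1 fibre T[:,0,2] = [-6, 0] gives a = [1, 0] (primitive direction); the mode-2 fibre T[0,:,2] = [-6, -18, -18] gives b = [1, 3, 3]; then c[k] = T[0,0,k] / (a[0]·b[0]) = [0, 0, -6] / 1 = [0, 0, -6].
Expanding [1, 0] ⊗ [1, 3, 3] ⊗ [0, 0, -6] reproduces all 18 entries of T, so T = [1, 0] ⊗ [1, 3, 3] ⊗ [0, 0, -6] and rank(T) ≤ 1.
Equivalently every frontal slice T[:,:,k] is c[k] times the rank-1 matrix [1, 0] ⊗ [1, 3, 3]. So T has rank 1 (it is nonzero).

Yes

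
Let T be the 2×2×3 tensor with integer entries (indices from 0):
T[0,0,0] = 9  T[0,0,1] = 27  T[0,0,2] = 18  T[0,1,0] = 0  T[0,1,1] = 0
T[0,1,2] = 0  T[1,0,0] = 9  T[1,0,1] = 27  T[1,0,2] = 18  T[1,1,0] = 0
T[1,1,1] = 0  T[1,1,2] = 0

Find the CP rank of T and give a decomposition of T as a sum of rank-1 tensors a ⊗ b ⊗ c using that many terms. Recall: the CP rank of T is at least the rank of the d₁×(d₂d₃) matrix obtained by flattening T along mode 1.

Lower bound: T ≠ 0 (e.g. T[0,0,0] = 9), so rank(T) ≥ 1.
Upper bound: the mode-1 fibre T[:,0,0] = [9, 9] gives a = [1, 1] (primitive direction); the mode-2 fibre T[0,:,0] = [9, 0] gives b = [1, 0]; then c[k] = T[0,0,k] / (a[0]·b[0]) = [9, 27, 18] / 1 = [9, 27, 18].
Expanding [1, 1] ⊗ [1, 0] ⊗ [9, 27, 18] reproduces all 12 entries of T, so T = [1, 1] ⊗ [1, 0] ⊗ [9, 27, 18] and rank(T) ≤ 1.
These bounds meet, so rank(T) = 1.

rank(T) = 1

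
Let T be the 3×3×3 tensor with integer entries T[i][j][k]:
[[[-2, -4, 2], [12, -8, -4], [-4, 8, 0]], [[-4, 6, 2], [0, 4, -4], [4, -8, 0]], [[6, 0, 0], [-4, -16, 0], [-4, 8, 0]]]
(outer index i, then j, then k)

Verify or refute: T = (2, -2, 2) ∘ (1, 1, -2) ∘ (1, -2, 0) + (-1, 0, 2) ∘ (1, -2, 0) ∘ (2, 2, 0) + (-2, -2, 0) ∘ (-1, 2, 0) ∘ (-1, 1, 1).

Reconstruct entry (0,1,0) from the claimed factors: Σₗ aₗ[0]bₗ[1]cₗ[0] = (2)·(1)·(1) + (-1)·(-2)·(2) + (-2)·(2)·(-1) = 10, but T[0,1,0] = 12. The claim is false.

No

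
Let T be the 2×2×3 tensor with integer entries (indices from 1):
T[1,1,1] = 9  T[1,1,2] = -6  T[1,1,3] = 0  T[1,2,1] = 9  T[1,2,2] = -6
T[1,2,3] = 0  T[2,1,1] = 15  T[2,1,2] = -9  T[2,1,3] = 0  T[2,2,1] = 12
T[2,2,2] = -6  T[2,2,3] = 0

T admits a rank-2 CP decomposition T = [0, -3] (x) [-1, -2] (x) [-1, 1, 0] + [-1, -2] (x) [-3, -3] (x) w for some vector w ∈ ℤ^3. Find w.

Subtract the known terms from T to get the rank-1 residual R = [-1, -2] (x) [-3, -3] (x) w, so R[i,j,k] = a[i]·b[j]·w[k]. Pick indices with nonzero a[1]·b[1] = (-1)·(-3) = 3. Only the fibre through (1,1,·) is needed: R[1,1,:] = T[1,1,:] − Σₗ aₗ[1]bₗ[1]cₗ = [9, -6, 0] − (0)·(-1)·[-1, 1, 0] = [9, -6, 0]. Then w[k] = R[1,1,k] / 3 for each k, giving w = [9, -6, 0] / 3 = [3, -2, 0].

w = [3, -2, 0]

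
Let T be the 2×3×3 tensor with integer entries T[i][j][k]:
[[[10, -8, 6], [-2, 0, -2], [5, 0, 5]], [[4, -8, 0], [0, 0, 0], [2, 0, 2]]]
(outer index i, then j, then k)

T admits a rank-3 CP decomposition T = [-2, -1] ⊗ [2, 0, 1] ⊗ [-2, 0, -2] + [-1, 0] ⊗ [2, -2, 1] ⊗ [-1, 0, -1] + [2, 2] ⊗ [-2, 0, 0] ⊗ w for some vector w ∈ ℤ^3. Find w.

w = [0, 2, 1]

Subtract the known terms from T to get the rank-1 residual R = [2, 2] ⊗ [-2, 0, 0] ⊗ w, so R[i,j,k] = a[i]·b[j]·w[k]. Pick indices with nonzero a[0]·b[0] = (2)·(-2) = -4. Only the fibre through (0,0,·) is needed: R[0,0,:] = T[0,0,:] − Σₗ aₗ[0]bₗ[0]cₗ = [10, -8, 6] − (-2)·(2)·[-2, 0, -2] − (-1)·(2)·[-1, 0, -1] = [0, -8, -4]. Then w[k] = R[0,0,k] / -4 for each k, giving w = [0, -8, -4] / -4 = [0, 2, 1].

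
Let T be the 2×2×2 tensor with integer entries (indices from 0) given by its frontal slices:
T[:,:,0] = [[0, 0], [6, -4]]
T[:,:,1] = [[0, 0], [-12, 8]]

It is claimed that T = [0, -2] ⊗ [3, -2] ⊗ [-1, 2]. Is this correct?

Yes

Reconstruct entrywise from the claimed factors. For example, T[1,1,0] = -4 and Σₗ aₗ[1]bₗ[1]cₗ[0] = (-2)·(-2)·(-1) = -4; checking all 8 entries, every one matches. The claim holds.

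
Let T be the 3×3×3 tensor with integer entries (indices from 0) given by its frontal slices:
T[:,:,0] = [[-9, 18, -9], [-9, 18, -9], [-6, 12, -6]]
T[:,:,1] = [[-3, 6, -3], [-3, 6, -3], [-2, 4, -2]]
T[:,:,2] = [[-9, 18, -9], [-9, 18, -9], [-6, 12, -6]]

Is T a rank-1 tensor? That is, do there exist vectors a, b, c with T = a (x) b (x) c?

If T = a (x) b (x) c then every fibre of T is a multiple of the corresponding factor, so read the factors off the fibres through the nonzero entry T[0,0,0] = -9.
The mode-1 fibre T[:,0,0] = [-9, -9, -6] gives a = [3, 3, 2] (primitive direction); the mode-2 fibre T[0,:,0] = [-9, 18, -9] gives b = [1, -2, 1]; then c[k] = T[0,0,k] / (a[0]·b[0]) = [-9, -3, -9] / 3 = [-3, -1, -3].
Expanding [3, 3, 2] (x) [1, -2, 1] (x) [-3, -1, -3] reproduces all 27 entries of T, so T = [3, 3, 2] (x) [1, -2, 1] (x) [-3, -1, -3] and rank(T) ≤ 1.
Equivalently every frontal slice T[:,:,k] is c[k] times the rank-1 matrix [3, 3, 2] (x) [1, -2, 1]. So T has rank 1 (it is nonzero).

Yes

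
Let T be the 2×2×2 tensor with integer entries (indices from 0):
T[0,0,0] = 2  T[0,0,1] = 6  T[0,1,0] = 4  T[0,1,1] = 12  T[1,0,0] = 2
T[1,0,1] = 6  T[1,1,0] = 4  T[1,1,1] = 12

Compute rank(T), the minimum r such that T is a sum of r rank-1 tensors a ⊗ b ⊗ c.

1

Lower bound: T ≠ 0 (e.g. T[0,0,0] = 2), so rank(T) ≥ 1.
Upper bound: the mode-1 fibre T[:,0,0] = [2, 2] gives a = [1, 1] (primitive direction); the mode-2 fibre T[0,:,0] = [2, 4] gives b = [1, 2]; then c[k] = T[0,0,k] / (a[0]·b[0]) = [2, 6] / 1 = [2, 6].
Expanding [1, 1] ⊗ [1, 2] ⊗ [2, 6] reproduces all 8 entries of T, so T = [1, 1] ⊗ [1, 2] ⊗ [2, 6] and rank(T) ≤ 1.
These bounds meet, so rank(T) = 1.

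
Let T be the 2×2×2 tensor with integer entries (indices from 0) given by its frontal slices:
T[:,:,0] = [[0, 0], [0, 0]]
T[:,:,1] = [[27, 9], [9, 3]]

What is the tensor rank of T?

Lower bound: T ≠ 0 (e.g. T[0,0,1] = 27), so rank(T) ≥ 1.
Upper bound: the mode-1 fibre T[:,0,1] = [27, 9] gives a = [3, 1] (primitive direction); the mode-2 fibre T[0,:,1] = [27, 9] gives b = [3, 1]; then c[k] = T[0,0,k] / (a[0]·b[0]) = [0, 27] / 9 = [0, 3].
Expanding [3, 1] ∘ [3, 1] ∘ [0, 3] reproduces all 8 entries of T, so T = [3, 1] ∘ [3, 1] ∘ [0, 3] and rank(T) ≤ 1.
These bounds meet, so rank(T) = 1.

1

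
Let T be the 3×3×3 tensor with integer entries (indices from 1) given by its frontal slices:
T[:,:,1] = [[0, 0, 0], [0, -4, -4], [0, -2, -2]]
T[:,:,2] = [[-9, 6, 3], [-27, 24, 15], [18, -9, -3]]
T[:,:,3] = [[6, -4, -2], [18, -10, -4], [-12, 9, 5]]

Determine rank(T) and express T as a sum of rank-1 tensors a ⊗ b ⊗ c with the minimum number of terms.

rank(T) = 2

Lower bound: the mode-1 unfolding of T (rows indexed by i, columns by (j,k) = (1,1), (1,2), (1,3), (2,1), (2,2), (2,3), (3,1), (3,2), (3,3)) is [[0, -9, 6, 0, 6, -4, 0, 3, -2], [0, -27, 18, -4, 24, -10, -4, 15, -4], [0, 18, -12, -2, -9, 9, -2, -3, 5]].
There the 2×2 minor on rows i ∈ {1, 2}, columns (j,k) ∈ {(1,2), (2,1)} is det [[-9, 0], [-27, -4]] = 36 ≠ 0, so this unfolding has rank ≥ 2; CP rank is at least every unfolding rank, so rank(T) ≥ 2. (Unfolding ranks only ever bound the CP rank from below — rank(T) can be strictly larger than all of them — so the matching upper bound has to come from an explicit 2-term decomposition.)
Upper bound — finding two terms. Write S_k = T[:,:,k] for the frontal slices: S₁ = [[0, 0, 0], [0, -4, -4], [0, -2, -2]], S₂ = [[-9, 6, 3], [-27, 24, 15], [18, -9, -3]], S₃ = [[6, -4, -2], [18, -10, -4], [-12, 9, 5]].
If T = a₁ ⊗ b₁ ⊗ c₁ + a₂ ⊗ b₂ ⊗ c₂ then each S_k = c₁[k]·a₁b₁ᵀ + c₂[k]·a₂b₂ᵀ. S₁ and S₂ are linearly independent, so a₁b₁ᵀ and a₂b₂ᵀ must span the same plane of matrices: they are the rank-1 matrices of the form x·S₁ + y·S₂.
The 2×2 minor of x·S₁ + y·S₂ on rows {1,2}, columns {1,2} is 36·xy − 54·y² = 18·(2·x − 3·y)(y), vanishing at (x:y) = (3:2) and (1:0).
M₁ = 3·S₁ + 2·S₂ = [[-18, 12, 6], [-54, 36, 18], [36, -24, -12]] = (-6)·[1, 3, -2][3, -2, -1]ᵀ and M₂ = S₁ = [[0, 0, 0], [0, -4, -4], [0, -2, -2]] = (-2)·[0, 2, 1][0, 1, 1]ᵀ, so take a₁ = [1, 3, -2], b₁ = [3, -2, -1], a₂ = [0, 2, 1], b₂ = [0, 1, 1].
Each slice is an integer combination of E₁ = a₁b₁ᵀ and E₂ = a₂b₂ᵀ: S₁ = −2·E₂, S₂ = −3·E₁ + 3·E₂, S₃ = 2·E₁ + E₂; reading off coefficients, c₁ = [0, -3, 2] and c₂ = [-2, 3, 1].
Hence T = [1, 3, -2] ⊗ [3, -2, -1] ⊗ [0, -3, 2] + [0, 2, 1] ⊗ [0, 1, 1] ⊗ [-2, 3, 1], so rank(T) ≤ 2.
These bounds meet, so rank(T) = 2.
Check entry T[1,3,1] = 0: (1)·(-1)·(0) + (0)·(1)·(-2) = 0.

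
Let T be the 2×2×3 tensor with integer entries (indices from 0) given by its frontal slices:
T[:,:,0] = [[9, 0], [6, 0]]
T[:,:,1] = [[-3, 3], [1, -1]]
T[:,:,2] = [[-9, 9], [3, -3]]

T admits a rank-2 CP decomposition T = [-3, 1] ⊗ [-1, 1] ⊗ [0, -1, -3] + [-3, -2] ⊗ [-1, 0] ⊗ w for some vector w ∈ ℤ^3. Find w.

w = [3, 0, 0]

Subtract the known terms from T to get the rank-1 residual R = [-3, -2] ⊗ [-1, 0] ⊗ w, so R[i,j,k] = a[i]·b[j]·w[k]. Pick indices with nonzero a[0]·b[0] = (-3)·(-1) = 3. Only the fibre through (0,0,·) is needed: R[0,0,:] = T[0,0,:] − Σₗ aₗ[0]bₗ[0]cₗ = [9, -3, -9] − (-3)·(-1)·[0, -1, -3] = [9, 0, 0]. Then w[k] = R[0,0,k] / 3 for each k, giving w = [9, 0, 0] / 3 = [3, 0, 0].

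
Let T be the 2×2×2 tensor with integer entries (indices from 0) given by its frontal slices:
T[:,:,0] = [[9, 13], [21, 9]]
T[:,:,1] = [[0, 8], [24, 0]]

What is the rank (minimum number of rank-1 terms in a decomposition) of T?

Lower bound: the mode-1 unfolding of T (rows indexed by i, columns by (j,k) = (0,0), (0,1), (1,0), (1,1)) is [[9, 0, 13, 8], [21, 24, 9, 0]].
There the 2×2 minor on rows i ∈ {0, 1}, columns (j,k) ∈ {(0,0), (0,1)} is det [[9, 0], [21, 24]] = 216 ≠ 0, so this unfolding has rank ≥ 2; CP rank is at least every unfolding rank, so rank(T) ≥ 2. (Flattening ranks never certify an upper bound on CP rank; for that we must actually write T with 2 rank-1 terms.)
Upper bound — finding two terms. Write S_k = T[:,:,k] for the frontal slices: S₀ = [[9, 13], [21, 9]], S₁ = [[0, 8], [24, 0]].
If T = a₁ ∘ b₁ ∘ c₁ + a₂ ∘ b₂ ∘ c₂ then each S_k = c₁[k]·a₁b₁ᵀ + c₂[k]·a₂b₂ᵀ. S₀ and S₁ are linearly independent, so a₁b₁ᵀ and a₂b₂ᵀ must span the same plane of matrices: they are the rank-1 matrices of the form x·S₀ + y·S₁.
det(x·S₀ + y·S₁) is −192·x² − 480·xy − 192·y² = (-96)·(x + 2·y)(2·x + y), vanishing at (x:y) = (2:-1) and (1:-2).
M₁ = 2·S₀ − S₁ = [[18, 18], [18, 18]] = 18·[1, 1][1, 1]ᵀ and M₂ = S₀ − 2·S₁ = [[9, -3], [-27, 9]] = 3·[1, -3][3, -1]ᵀ, so take a₁ = [1, 1], b₁ = [1, 1], a₂ = [1, -3], b₂ = [3, -1].
Each slice is an integer combination of E₁ = a₁b₁ᵀ and E₂ = a₂b₂ᵀ: S₀ = 12·E₁ − E₂, S₁ = 6·E₁ − 2·E₂; reading off coefficients, c₁ = [12, 6] and c₂ = [-1, -2].
Hence T = [1, 1] ∘ [1, 1] ∘ [12, 6] + [1, -3] ∘ [3, -1] ∘ [-1, -2], so rank(T) ≤ 2.
These bounds meet, so rank(T) = 2.

2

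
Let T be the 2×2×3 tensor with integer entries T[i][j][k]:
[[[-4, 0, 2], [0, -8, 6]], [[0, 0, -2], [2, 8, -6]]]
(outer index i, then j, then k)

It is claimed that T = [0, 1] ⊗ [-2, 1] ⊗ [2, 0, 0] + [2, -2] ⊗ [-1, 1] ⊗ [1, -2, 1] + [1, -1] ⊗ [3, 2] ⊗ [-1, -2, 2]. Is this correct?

No

Reconstruct entry (0,0,0) from the claimed factors: Σₗ aₗ[0]bₗ[0]cₗ[0] = (0)·(-2)·(2) + (2)·(-1)·(1) + (1)·(3)·(-1) = -5, but T[0,0,0] = -4. The claim is false.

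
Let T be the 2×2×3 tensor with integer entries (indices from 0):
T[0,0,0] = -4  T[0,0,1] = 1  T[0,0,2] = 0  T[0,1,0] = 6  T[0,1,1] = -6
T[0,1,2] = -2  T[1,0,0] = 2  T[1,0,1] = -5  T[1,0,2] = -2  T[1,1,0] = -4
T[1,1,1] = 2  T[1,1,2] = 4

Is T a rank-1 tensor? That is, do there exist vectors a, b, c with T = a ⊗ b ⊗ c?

The mode-3 unfolding of T (rows indexed by k, columns by (i,j) = (0,0), (0,1), (1,0), (1,1)) is [[-4, 6, 2, -4], [1, -6, -5, 2], [0, -2, -2, 4]].
There the 3×3 minor on rows k ∈ {0, 1, 2}, columns (i,j) ∈ {(0,0), (0,1), (1,1)} is det [[-4, 6, -4], [1, -6, 2], [0, -2, 4]] = 64 ≠ 0, so this unfolding has rank ≥ 3; CP rank is at least every unfolding rank, so rank(T) ≥ 3.
In particular rank(T) ≥ 3 > 1, so T is not rank-1.

No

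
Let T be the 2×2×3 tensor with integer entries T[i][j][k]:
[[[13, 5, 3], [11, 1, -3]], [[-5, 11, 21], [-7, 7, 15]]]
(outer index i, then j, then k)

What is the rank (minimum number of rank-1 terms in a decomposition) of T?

Lower bound: in the mode-2 unfolding of T (rows indexed by j, columns by (i,k)) the 2×2 minor on rows j ∈ {0, 1}, columns (i,k) ∈ {(0,0), (0,1)} is det [[13, 5], [11, 1]] = -42 ≠ 0, so that unfolding has rank ≥ 2 and hence rank(T) ≥ 2 (CP rank is at least every unfolding rank, though it can be larger).
Upper bound: with S_k = T[:,:,k], the two rank-1 terms a₁b₁ᵀ, a₂b₂ᵀ are the rank-1 members of the pencil x·S₀ + y·S₁.
det(x·S₀ + y·S₁) is −36·x² − 60·xy + 24·y² = (-12)·(x + 2·y)(3·x − y), vanishing at (x:y) = (2:-1) and (1:3).
M₁ = 2·S₀ − S₁ = [[21, 21], [-21, -21]] = 21·(1, -1)(1, 1)ᵀ and M₂ = S₀ + 3·S₁ = [[28, 14], [28, 14]] = 14·(1, 1)(2, 1)ᵀ, so take a₁ = (1, -1), b₁ = (1, 1), a₂ = (1, 1), b₂ = (2, 1).
Each slice is an integer combination of E₁ = a₁b₁ᵀ and E₂ = a₂b₂ᵀ: S₀ = 9·E₁ + 2·E₂, S₁ = −3·E₁ + 4·E₂, S₂ = −9·E₁ + 6·E₂; reading off coefficients, c₁ = (9, -3, -9) and c₂ = (2, 4, 6).
Hence T = (1, -1) ⊗ (1, 1) ⊗ (9, -3, -9) + (1, 1) ⊗ (2, 1) ⊗ (2, 4, 6), so rank(T) ≤ 2.
These bounds meet, so rank(T) = 2.

2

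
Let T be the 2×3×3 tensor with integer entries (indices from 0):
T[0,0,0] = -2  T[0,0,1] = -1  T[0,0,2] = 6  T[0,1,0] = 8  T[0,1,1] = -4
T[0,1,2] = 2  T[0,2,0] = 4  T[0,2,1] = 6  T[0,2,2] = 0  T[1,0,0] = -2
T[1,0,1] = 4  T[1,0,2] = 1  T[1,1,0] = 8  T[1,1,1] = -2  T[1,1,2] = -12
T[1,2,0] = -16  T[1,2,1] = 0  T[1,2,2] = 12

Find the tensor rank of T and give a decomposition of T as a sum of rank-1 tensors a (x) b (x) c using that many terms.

Lower bound: in the mode-2 unfolding of T (rows indexed by j, columns by (i,k)) the 3×3 minor on rows j ∈ {0, 1, 2}, columns (i,k) ∈ {(0,0), (0,1), (0,2)} is det [[-2, -1, 6], [8, -4, 2], [4, 6, 0]] = 400 ≠ 0, so that unfolding has rank ≥ 3 and hence rank(T) ≥ 3 (CP rank is at least every unfolding rank, though it can be larger).
Upper bound: T is a sum of 3 rank-1 terms, T = [1, -1] (x) [1, 1, -2] (x) [-4, -2, 2] + [1, 2] (x) [1, -2, 2] (x) [-2, 1, 2] + [2, -1] (x) [1, 2, 0] (x) [2, 0, 1] (one valid choice — decompositions are not unique — normalised so each a, b is primitive with positive first nonzero entry; check it by expanding all entries), so rank(T) ≤ 3.
These bounds meet, so rank(T) = 3.

rank(T) = 3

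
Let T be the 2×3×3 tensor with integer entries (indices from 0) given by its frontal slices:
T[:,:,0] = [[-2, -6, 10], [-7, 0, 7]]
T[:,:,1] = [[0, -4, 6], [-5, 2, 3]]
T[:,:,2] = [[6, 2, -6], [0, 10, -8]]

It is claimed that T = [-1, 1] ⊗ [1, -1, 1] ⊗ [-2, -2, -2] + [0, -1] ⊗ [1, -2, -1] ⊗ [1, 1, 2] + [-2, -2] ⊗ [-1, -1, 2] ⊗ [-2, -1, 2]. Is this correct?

Reconstruct entrywise from the claimed factors. For example, T[0,0,1] = 0 and Σₗ aₗ[0]bₗ[0]cₗ[1] = (-1)·(1)·(-2) + (0)·(1)·(1) + (-2)·(-1)·(-1) = 0; checking all 18 entries, every one matches. The claim holds.

Yes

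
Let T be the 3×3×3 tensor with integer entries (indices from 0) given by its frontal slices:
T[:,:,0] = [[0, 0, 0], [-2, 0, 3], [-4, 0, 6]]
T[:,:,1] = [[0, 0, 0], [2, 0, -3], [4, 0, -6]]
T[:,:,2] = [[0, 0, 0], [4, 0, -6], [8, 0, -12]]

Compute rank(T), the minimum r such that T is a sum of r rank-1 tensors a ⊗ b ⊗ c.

1

Lower bound: T ≠ 0 (e.g. T[1,0,0] = -2), so rank(T) ≥ 1.
Upper bound: the mode-1 fibre T[:,0,0] = [0, -2, -4] gives a = (0, 1, 2) (primitive direction); the mode-2 fibre T[1,:,0] = [-2, 0, 3] gives b = (2, 0, -3); then c[k] = T[1,0,k] / (a[1]·b[0]) = [-2, 2, 4] / 2 = (-1, 1, 2).
Expanding (0, 1, 2) ⊗ (2, 0, -3) ⊗ (-1, 1, 2) reproduces all 27 entries of T, so T = (0, 1, 2) ⊗ (2, 0, -3) ⊗ (-1, 1, 2) and rank(T) ≤ 1.
These bounds meet, so rank(T) = 1.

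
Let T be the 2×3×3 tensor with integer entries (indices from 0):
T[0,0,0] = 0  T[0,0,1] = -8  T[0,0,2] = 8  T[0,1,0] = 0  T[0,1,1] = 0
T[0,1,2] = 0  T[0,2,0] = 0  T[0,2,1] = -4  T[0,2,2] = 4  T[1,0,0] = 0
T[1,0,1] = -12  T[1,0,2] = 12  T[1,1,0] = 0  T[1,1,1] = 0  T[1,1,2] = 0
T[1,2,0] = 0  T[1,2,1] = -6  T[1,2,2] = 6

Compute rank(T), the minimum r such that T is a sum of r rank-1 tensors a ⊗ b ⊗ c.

1

Lower bound: T ≠ 0 (e.g. T[0,0,1] = -8), so rank(T) ≥ 1.
Upper bound: if T = a ⊗ b ⊗ c then every fibre of T is a multiple of the corresponding factor, so read the factors off the fibres through the nonzero entry T[0,0,1] = -8.
The mode-1 fibre T[:,0,1] = [-8, -12] gives a = [2, 3] (primitive direction); the mode-2 fibre T[0,:,1] = [-8, 0, -4] gives b = [2, 0, 1]; then c[k] = T[0,0,k] / (a[0]·b[0]) = [0, -8, 8] / 4 = [0, -2, 2].
Expanding [2, 3] ⊗ [2, 0, 1] ⊗ [0, -2, 2] reproduces all 18 entries of T, so T = [2, 3] ⊗ [2, 0, 1] ⊗ [0, -2, 2] and rank(T) ≤ 1.
These bounds meet, so rank(T) = 1.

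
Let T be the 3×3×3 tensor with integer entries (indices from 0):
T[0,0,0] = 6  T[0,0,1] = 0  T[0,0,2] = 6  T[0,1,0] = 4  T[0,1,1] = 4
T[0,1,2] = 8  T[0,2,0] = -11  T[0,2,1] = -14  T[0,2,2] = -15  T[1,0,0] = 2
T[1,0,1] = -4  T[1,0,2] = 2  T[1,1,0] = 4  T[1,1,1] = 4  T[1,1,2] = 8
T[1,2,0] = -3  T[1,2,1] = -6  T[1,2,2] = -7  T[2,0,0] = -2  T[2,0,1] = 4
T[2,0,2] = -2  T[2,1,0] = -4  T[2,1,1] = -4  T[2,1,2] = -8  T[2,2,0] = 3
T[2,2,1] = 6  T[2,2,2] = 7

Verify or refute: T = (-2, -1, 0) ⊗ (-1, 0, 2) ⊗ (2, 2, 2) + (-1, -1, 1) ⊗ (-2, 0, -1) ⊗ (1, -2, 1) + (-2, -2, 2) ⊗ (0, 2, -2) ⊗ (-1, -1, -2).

Reconstruct entry (1,0,0) from the claimed factors: Σₗ aₗ[1]bₗ[0]cₗ[0] = (-1)·(-1)·(2) + (-1)·(-2)·(1) + (-2)·(0)·(-1) = 4, but T[1,0,0] = 2. The claim is false.

No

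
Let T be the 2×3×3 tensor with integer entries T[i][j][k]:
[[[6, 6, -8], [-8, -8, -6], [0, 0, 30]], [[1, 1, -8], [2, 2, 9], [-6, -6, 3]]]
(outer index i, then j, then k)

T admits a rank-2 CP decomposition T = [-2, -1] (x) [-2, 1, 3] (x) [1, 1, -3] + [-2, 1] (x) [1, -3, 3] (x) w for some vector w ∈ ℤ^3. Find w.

w = [-1, -1, -2]

Subtract the known terms from T to get the rank-1 residual R = [-2, 1] (x) [1, -3, 3] (x) w, so R[i,j,k] = a[i]·b[j]·w[k]. Pick indices with nonzero a[0]·b[0] = (-2)·(1) = -2. Only the fibre through (0,0,·) is needed: R[0,0,:] = T[0,0,:] − Σₗ aₗ[0]bₗ[0]cₗ = [6, 6, -8] − (-2)·(-2)·[1, 1, -3] = [2, 2, 4]. Then w[k] = R[0,0,k] / -2 for each k, giving w = [2, 2, 4] / -2 = [-1, -1, -2].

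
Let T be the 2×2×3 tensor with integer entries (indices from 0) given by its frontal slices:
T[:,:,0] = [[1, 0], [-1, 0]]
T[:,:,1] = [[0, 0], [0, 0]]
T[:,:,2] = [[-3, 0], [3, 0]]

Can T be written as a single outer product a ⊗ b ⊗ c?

Yes

If T = a ⊗ b ⊗ c then every fibre of T is a multiple of the corresponding factor, so read the factors off the fibres through the nonzero entry T[0,0,0] = 1.
The mode-1 fibre T[:,0,0] = [1, -1] gives a = [1, -1] (primitive direction); the mode-2 fibre T[0,:,0] = [1, 0] gives b = [1, 0]; then c[k] = T[0,0,k] / (a[0]·b[0]) = [1, 0, -3] / 1 = [1, 0, -3].
Expanding [1, -1] ⊗ [1, 0] ⊗ [1, 0, -3] reproduces all 12 entries of T, so T = [1, -1] ⊗ [1, 0] ⊗ [1, 0, -3] and rank(T) ≤ 1.
Equivalently every frontal slice T[:,:,k] is c[k] times the rank-1 matrix [1, -1] ⊗ [1, 0]. So T has rank 1 (it is nonzero).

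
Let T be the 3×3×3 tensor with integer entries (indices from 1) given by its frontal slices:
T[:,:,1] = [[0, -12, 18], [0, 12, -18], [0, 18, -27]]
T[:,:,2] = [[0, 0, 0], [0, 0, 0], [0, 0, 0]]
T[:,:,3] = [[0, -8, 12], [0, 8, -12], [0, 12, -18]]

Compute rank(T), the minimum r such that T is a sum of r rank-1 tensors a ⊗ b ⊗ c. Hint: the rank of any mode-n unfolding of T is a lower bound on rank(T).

1

Lower bound: T ≠ 0 (e.g. T[1,2,1] = -12), so rank(T) ≥ 1.
Upper bound: if T = a ⊗ b ⊗ c then every fibre of T is a multiple of the corresponding factor, so read the factors off the fibres through the nonzero entry T[1,2,1] = -12.
The mode-1 fibre T[:,2,1] = [-12, 12, 18] gives a = [2, -2, -3] (primitive direction); the mode-2 fibre T[1,:,1] = [0, -12, 18] gives b = [0, 2, -3]; then c[k] = T[1,2,k] / (a[1]·b[2]) = [-12, 0, -8] / 4 = [-3, 0, -2].
Expanding [2, -2, -3] ⊗ [0, 2, -3] ⊗ [-3, 0, -2] reproduces all 27 entries of T, so T = [2, -2, -3] ⊗ [0, 2, -3] ⊗ [-3, 0, -2] and rank(T) ≤ 1.
These bounds meet, so rank(T) = 1.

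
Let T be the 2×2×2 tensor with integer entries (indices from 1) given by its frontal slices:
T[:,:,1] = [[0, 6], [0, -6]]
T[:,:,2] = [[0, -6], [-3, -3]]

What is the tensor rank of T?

Lower bound: the mode-3 unfolding of T (rows indexed by k, columns by (i,j) = (1,1), (1,2), (2,1), (2,2)) is [[0, 6, 0, -6], [0, -6, -3, -3]].
There the 2×2 minor on rows k ∈ {1, 2}, columns (i,j) ∈ {(1,2), (2,1)} is det [[6, 0], [-6, -3]] = -18 ≠ 0, so this unfolding has rank ≥ 2; CP rank is at least every unfolding rank, so rank(T) ≥ 2. (Flattening ranks never certify an upper bound on CP rank; for that we must actually write T with 2 rank-1 terms.)
Upper bound — finding two terms. Write S_k = T[:,:,k] for the frontal slices: S₁ = [[0, 6], [0, -6]], S₂ = [[0, -6], [-3, -3]].
If T = a₁ ∘ b₁ ∘ c₁ + a₂ ∘ b₂ ∘ c₂ then each S_k = c₁[k]·a₁b₁ᵀ + c₂[k]·a₂b₂ᵀ. S₁ and S₂ are linearly independent, so a₁b₁ᵀ and a₂b₂ᵀ must span the same plane of matrices: they are the rank-1 matrices of the form x·S₁ + y·S₂.
det(x·S₁ + y·S₂) is 18·xy − 18·y² = 18·(x − y)(y), vanishing at (x:y) = (1:1) and (1:0).
M₁ = S₁ + S₂ = [[0, 0], [-3, -9]] = (-3)·[0, 1][1, 3]ᵀ and M₂ = S₁ = [[0, 6], [0, -6]] = 6·[1, -1][0, 1]ᵀ, so take a₁ = [0, 1], b₁ = [1, 3], a₂ = [1, -1], b₂ = [0, 1].
Each slice is an integer combination of E₁ = a₁b₁ᵀ and E₂ = a₂b₂ᵀ: S₁ = 6·E₂, S₂ = −3·E₁ − 6·E₂; reading off coefficients, c₁ = [0, -3] and c₂ = [6, -6].
Hence T = [0, 1] ∘ [1, 3] ∘ [0, -3] + [1, -1] ∘ [0, 1] ∘ [6, -6], so rank(T) ≤ 2.
These bounds meet, so rank(T) = 2.

2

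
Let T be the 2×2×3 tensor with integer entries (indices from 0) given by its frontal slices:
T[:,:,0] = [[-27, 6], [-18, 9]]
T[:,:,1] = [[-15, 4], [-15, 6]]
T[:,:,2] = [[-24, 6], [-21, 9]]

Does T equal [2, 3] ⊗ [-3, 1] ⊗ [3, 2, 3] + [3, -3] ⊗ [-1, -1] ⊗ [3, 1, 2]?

Reconstruct entry (0,1,0) from the claimed factors: Σₗ aₗ[0]bₗ[1]cₗ[0] = (2)·(1)·(3) + (3)·(-1)·(3) = -3, but T[0,1,0] = 6. The claim is false.

No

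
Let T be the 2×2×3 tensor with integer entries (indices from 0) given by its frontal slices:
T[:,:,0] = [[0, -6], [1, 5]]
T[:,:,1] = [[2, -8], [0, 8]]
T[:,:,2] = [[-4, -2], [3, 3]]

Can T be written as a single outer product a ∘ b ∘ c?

No

The mode-3 unfolding of T (rows indexed by k, columns by (i,j) = (0,0), (0,1), (1,0), (1,1)) is [[0, -6, 1, 5], [2, -8, 0, 8], [-4, -2, 3, 3]].
There the 3×3 minor on rows k ∈ {0, 1, 2}, columns (i,j) ∈ {(0,0), (0,1), (1,1)} is det [[0, -6, 5], [2, -8, 8], [-4, -2, 3]] = 48 ≠ 0, so this unfolding has rank ≥ 3; CP rank is at least every unfolding rank, so rank(T) ≥ 3.
In particular rank(T) ≥ 3 > 1, so T is not rank-1.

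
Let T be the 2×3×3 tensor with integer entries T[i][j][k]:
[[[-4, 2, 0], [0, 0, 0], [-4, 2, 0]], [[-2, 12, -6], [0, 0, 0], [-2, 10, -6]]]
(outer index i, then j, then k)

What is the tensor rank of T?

3

Lower bound: the mode-3 unfolding of T (rows indexed by k, columns by (i,j) = (0,0), (0,1), (0,2), (1,0), (1,1), (1,2)) is [[-4, 0, -4, -2, 0, -2], [2, 0, 2, 12, 0, 10], [0, 0, 0, -6, 0, -6]].
There the 3×3 minor on rows k ∈ {0, 1, 2}, columns (i,j) ∈ {(0,0), (1,0), (1,2)} is det [[-4, -2, -2], [2, 12, 10], [0, -6, -6]] = 48 ≠ 0, so this unfolding has rank ≥ 3; CP rank is at least every unfolding rank, so rank(T) ≥ 3. (This is only a lower bound: in general the CP rank may exceed every unfolding rank, so we still need to exhibit 3 rank-1 terms summing to T.)
Upper bound: T is a sum of 3 rank-1 terms, T = [0, 1] ⊗ [1, 0, 0] ⊗ [0, 2, 0] + [1, -1] ⊗ [1, 0, 1] ⊗ [-2, -2, 2] + [1, 2] ⊗ [1, 0, 1] ⊗ [-2, 4, -2] (written with every a and b primitive with positive leading entry and the scale carried by c; CP decompositions are not unique, and this one is verified by expanding entrywise), so rank(T) ≤ 3.
These bounds meet, so rank(T) = 3.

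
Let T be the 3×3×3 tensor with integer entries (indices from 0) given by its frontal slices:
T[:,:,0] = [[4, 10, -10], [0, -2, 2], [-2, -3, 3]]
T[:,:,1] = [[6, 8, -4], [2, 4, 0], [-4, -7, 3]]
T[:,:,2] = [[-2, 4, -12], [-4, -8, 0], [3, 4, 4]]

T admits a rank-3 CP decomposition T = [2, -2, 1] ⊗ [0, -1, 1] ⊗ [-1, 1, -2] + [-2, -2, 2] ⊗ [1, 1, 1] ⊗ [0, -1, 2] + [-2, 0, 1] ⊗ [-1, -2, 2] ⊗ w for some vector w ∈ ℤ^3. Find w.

Subtract the known terms from T to get the rank-1 residual R = [-2, 0, 1] ⊗ [-1, -2, 2] ⊗ w, so R[i,j,k] = a[i]·b[j]·w[k]. Pick indices with nonzero a[0]·b[0] = (-2)·(-1) = 2. Only the fibre through (0,0,·) is needed: R[0,0,:] = T[0,0,:] − Σₗ aₗ[0]bₗ[0]cₗ = [4, 6, -2] − (2)·(0)·[-1, 1, -2] − (-2)·(1)·[0, -1, 2] = [4, 4, 2]. Then w[k] = R[0,0,k] / 2 for each k, giving w = [4, 4, 2] / 2 = [2, 2, 1].

w = [2, 2, 1]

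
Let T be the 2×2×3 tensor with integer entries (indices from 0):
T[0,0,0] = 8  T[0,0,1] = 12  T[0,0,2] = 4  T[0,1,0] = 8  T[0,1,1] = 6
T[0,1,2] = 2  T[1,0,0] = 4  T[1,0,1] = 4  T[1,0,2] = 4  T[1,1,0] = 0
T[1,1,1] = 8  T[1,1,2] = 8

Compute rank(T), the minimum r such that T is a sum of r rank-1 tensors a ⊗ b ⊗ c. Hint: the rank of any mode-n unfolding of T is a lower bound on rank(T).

Lower bound: the mode-3 unfolding of T (rows indexed by k, columns by (i,j) = (0,0), (0,1), (1,0), (1,1)) is [[8, 8, 4, 0], [12, 6, 4, 8], [4, 2, 4, 8]].
There the 3×3 minor on rows k ∈ {0, 1, 2}, columns (i,j) ∈ {(0,0), (0,1), (1,0)} is det [[8, 8, 4], [12, 6, 4], [4, 2, 4]] = -128 ≠ 0, so this unfolding has rank ≥ 3; CP rank is at least every unfolding rank, so rank(T) ≥ 3. (Flattening ranks never certify an upper bound on CP rank; for that we must actually write T with 3 rank-1 terms.)
Upper bound: T is a sum of 3 rank-1 terms, T = (1, -2) ⊗ (0, 1) ⊗ (2, -2, -2) + (1, 0) ⊗ (2, 1) ⊗ (2, 4, 0) + (1, 1) ⊗ (1, 1) ⊗ (4, 4, 4) (one valid choice — decompositions are not unique — normalised so each a, b is primitive with positive first nonzero entry; check it by expanding all entries), so rank(T) ≤ 3.
These bounds meet, so rank(T) = 3.
Check entry T[0,0,0] = 8: (1)·(0)·(2) + (1)·(2)·(2) + (1)·(1)·(4) = 8.

3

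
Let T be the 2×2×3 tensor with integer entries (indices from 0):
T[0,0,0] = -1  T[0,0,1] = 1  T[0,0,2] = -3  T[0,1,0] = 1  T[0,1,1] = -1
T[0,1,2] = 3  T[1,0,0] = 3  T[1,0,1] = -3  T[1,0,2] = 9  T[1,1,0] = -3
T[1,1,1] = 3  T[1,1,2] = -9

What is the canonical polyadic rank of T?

1

Lower bound: T ≠ 0 (e.g. T[0,0,0] = -1), so rank(T) ≥ 1.
Upper bound: the mode-1 fibre T[:,0,0] = [-1, 3] gives a = (1, -3) (primitive direction); the mode-2 fibre T[0,:,0] = [-1, 1] gives b = (1, -1); then c[k] = T[0,0,k] / (a[0]·b[0]) = [-1, 1, -3] / 1 = (-1, 1, -3).
Expanding (1, -3) ⊗ (1, -1) ⊗ (-1, 1, -3) reproduces all 12 entries of T, so T = (1, -3) ⊗ (1, -1) ⊗ (-1, 1, -3) and rank(T) ≤ 1.
These bounds meet, so rank(T) = 1.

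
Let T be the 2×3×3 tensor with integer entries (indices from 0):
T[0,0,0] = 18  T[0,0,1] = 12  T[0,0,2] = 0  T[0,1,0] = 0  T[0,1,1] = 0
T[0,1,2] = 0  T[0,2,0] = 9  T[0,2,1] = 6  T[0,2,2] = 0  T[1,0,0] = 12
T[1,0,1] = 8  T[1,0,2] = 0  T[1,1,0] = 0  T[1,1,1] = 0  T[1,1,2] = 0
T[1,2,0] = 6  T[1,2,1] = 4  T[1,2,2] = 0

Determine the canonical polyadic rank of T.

Lower bound: T ≠ 0 (e.g. T[0,0,0] = 18), so rank(T) ≥ 1.
Upper bound: if T = a ⊗ b ⊗ c then every fibre of T is a multiple of the corresponding factor, so read the factors off the fibres through the nonzero entry T[0,0,0] = 18.
The mode-1 fibre T[:,0,0] = [18, 12] gives a = (3, 2) (primitive direction); the mode-2 fibre T[0,:,0] = [18, 0, 9] gives b = (2, 0, 1); then c[k] = T[0,0,k] / (a[0]·b[0]) = [18, 12, 0] / 6 = (3, 2, 0).
Expanding (3, 2) ⊗ (2, 0, 1) ⊗ (3, 2, 0) reproduces all 18 entries of T, so T = (3, 2) ⊗ (2, 0, 1) ⊗ (3, 2, 0) and rank(T) ≤ 1.
These bounds meet, so rank(T) = 1.
Check entry T[1,0,0] = 12: (2)·(2)·(3) = 12.

1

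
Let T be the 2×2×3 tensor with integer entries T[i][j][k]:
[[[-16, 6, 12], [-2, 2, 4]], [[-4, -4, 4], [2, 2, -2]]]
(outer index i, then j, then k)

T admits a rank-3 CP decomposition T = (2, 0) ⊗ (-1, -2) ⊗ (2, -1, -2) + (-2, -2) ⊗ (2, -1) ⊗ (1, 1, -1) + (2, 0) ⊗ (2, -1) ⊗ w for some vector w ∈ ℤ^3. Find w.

Subtract the known terms from T to get the rank-1 residual R = (2, 0) ⊗ (2, -1) ⊗ w, so R[i,j,k] = a[i]·b[j]·w[k]. Pick indices with nonzero a[0]·b[0] = (2)·(2) = 4. Only the fibre through (0,0,·) is needed: R[0,0,:] = T[0,0,:] − Σₗ aₗ[0]bₗ[0]cₗ = [-16, 6, 12] − (2)·(-1)·(2, -1, -2) − (-2)·(2)·(1, 1, -1) = [-8, 8, 4]. Then w[k] = R[0,0,k] / 4 for each k, giving w = [-8, 8, 4] / 4 = (-2, 2, 1).

w = (-2, 2, 1)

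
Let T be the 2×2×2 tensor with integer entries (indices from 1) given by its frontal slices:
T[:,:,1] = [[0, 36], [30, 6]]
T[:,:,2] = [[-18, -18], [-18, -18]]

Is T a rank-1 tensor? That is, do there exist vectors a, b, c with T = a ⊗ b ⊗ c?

The mode-3 unfolding of T (rows indexed by k, columns by (i,j) = (1,1), (1,2), (2,1), (2,2)) is [[0, 36, 30, 6], [-18, -18, -18, -18]].
There the 2×2 minor on rows k ∈ {1, 2}, columns (i,j) ∈ {(1,1), (1,2)} is det [[0, 36], [-18, -18]] = 648 ≠ 0, so this unfolding has rank ≥ 2; CP rank is at least every unfolding rank, so rank(T) ≥ 2.
In particular rank(T) ≥ 2 > 1, so T is not rank-1.

No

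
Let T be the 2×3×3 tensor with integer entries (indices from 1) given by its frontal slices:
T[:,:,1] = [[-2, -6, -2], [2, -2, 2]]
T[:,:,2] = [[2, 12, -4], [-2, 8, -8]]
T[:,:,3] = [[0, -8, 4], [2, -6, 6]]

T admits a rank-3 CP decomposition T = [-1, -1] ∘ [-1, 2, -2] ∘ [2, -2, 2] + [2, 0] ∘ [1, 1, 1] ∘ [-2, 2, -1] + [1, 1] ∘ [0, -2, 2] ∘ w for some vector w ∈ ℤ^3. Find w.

Subtract the known terms from T to get the rank-1 residual R = [1, 1] ∘ [0, -2, 2] ∘ w, so R[i,j,k] = a[i]·b[j]·w[k]. Pick indices with nonzero a[1]·b[2] = (1)·(-2) = -2. Only the fibre through (1,2,·) is needed: R[1,2,:] = T[1,2,:] − Σₗ aₗ[1]bₗ[2]cₗ = [-6, 12, -8] − (-1)·(2)·[2, -2, 2] − (2)·(1)·[-2, 2, -1] = [2, 4, -2]. Then w[k] = R[1,2,k] / -2 for each k, giving w = [2, 4, -2] / -2 = [-1, -2, 1].

w = [-1, -2, 1]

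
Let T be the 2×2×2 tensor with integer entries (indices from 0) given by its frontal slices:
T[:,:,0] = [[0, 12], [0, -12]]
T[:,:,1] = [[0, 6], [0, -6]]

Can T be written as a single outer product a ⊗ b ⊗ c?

If T = a ⊗ b ⊗ c then every fibre of T is a multiple of the corresponding factor, so read the factors off the fibres through the nonzero entry T[0,1,0] = 12.
The mode-1 fibre T[:,1,0] = [12, -12] gives a = (1, -1) (primitive direction); the mode-2 fibre T[0,:,0] = [0, 12] gives b = (0, 1); then c[k] = T[0,1,k] / (a[0]·b[1]) = [12, 6] / 1 = (12, 6).
Expanding (1, -1) ⊗ (0, 1) ⊗ (12, 6) reproduces all 8 entries of T, so T = (1, -1) ⊗ (0, 1) ⊗ (12, 6) and rank(T) ≤ 1.
Equivalently every frontal slice T[:,:,k] is c[k] times the rank-1 matrix (1, -1) ⊗ (0, 1). So T has rank 1 (it is nonzero).

Yes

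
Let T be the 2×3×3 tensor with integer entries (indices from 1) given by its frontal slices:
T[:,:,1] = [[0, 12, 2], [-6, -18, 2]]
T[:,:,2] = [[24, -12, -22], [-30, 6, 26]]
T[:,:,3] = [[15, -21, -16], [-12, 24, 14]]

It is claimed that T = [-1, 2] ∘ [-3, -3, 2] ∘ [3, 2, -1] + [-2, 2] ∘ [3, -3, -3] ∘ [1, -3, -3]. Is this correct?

No

Reconstruct entry (1,1,1) from the claimed factors: Σₗ aₗ[1]bₗ[1]cₗ[1] = (-1)·(-3)·(3) + (-2)·(3)·(1) = 3, but T[1,1,1] = 0. The claim is false.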